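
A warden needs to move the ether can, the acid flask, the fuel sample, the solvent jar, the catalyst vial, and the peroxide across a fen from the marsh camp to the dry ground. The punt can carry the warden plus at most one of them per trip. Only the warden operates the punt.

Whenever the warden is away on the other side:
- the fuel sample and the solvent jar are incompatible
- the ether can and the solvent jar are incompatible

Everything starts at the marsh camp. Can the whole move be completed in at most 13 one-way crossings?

Yes — this plan uses 13 crossings (≤ 13):
1. Warden goes to the dry ground with the solvent jar.
2. Warden goes back to the marsh camp alone.
3. Warden goes to the dry ground with the ether can.
4. Warden goes back to the marsh camp with the solvent jar.
5. Warden goes to the dry ground with the fuel sample.
6. Warden goes back to the marsh camp alone.
7. Warden goes to the dry ground with the acid flask.
8. Warden goes back to the marsh camp alone.
9. Warden goes to the dry ground with the catalyst vial.
10. Warden goes back to the marsh camp alone.
11. Warden goes to the dry ground with the peroxide.
12. Warden goes back to the marsh camp alone.
13. Warden goes to the dry ground with the solvent jar.

Yes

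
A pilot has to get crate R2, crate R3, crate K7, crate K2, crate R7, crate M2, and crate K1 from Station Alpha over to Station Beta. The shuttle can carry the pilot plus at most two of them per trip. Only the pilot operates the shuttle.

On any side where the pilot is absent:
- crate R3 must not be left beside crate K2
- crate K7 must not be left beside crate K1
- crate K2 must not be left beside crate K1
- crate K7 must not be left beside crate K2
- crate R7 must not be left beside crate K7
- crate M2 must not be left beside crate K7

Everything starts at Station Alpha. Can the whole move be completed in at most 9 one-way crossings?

Counting alone: the pilot can take at most 2 across per trip to Station Beta, so moving all 7 needs at least 4 loaded trips out, with a return between consecutive ones — at least 7 crossings.
The safety rule pushes this higher. Following every safe sequence of crossings, the most of the 7 that can be at Station Beta as the shuttle arrives there on crossings 7, 9 is 5, 6 respectively — never all 7.
So the move cannot be finished within 9 crossings. (The shortest complete plan takes 11:)
1. Pilot goes to Station Beta with crate K2 and crate K7.
2. Pilot goes back to Station Alpha with crate K7.
3. Pilot goes to Station Beta with crate K7 and crate R2.
4. Pilot goes back to Station Alpha with crate K7.
5. Pilot goes to Station Beta with crate K7 and crate R3.
6. Pilot goes back to Station Alpha with crate K2.
7. Pilot goes to Station Beta with crate K1 and crate R7.
8. Pilot goes back to Station Alpha with crate K7.
9. Pilot goes to Station Beta with crate K7 and crate M2.
10. Pilot goes back to Station Alpha with crate K7.
11. Pilot goes to Station Beta with crate K2 and crate K7.

No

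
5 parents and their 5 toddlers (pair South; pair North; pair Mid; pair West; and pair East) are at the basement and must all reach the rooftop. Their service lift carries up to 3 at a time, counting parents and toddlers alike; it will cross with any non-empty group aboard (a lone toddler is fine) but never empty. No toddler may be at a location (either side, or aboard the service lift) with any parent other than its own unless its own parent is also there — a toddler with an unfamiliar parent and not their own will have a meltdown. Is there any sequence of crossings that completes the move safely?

Yes

1. parent South and toddler South cross → the rooftop.
2. parent South crosses ← the basement.
3. toddler Mid, toddler North, and toddler West cross → the rooftop.
4. toddler South crosses ← the basement.
5. parent Mid, parent North, and parent West cross → the rooftop.
6. parent North and toddler North cross ← the basement.
7. parent East, parent North, and parent South cross → the rooftop.
8. toddler Mid crosses ← the basement.
9. toddler North and toddler South cross → the rooftop.
10. toddler South crosses ← the basement.
11. toddler East, toddler Mid, and toddler South cross → the rooftop.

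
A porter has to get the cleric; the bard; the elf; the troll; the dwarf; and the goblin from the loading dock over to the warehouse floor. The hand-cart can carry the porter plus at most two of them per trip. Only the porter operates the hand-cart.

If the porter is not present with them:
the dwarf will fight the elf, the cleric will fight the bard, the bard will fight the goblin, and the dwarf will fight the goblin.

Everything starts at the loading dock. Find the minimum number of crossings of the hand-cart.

Counting alone: the porter can take at most 2 across per trip to the warehouse floor, so moving all 6 needs at least 3 loaded trips out, with a return between consecutive ones — at least 5 crossings.
The safety rule pushes this higher. Following every safe sequence of crossings, the most of the 6 that can be at the warehouse floor as the hand-cart arrives there on crossing 5 is 5 — never all 6.
So no plan with fewer than 7 crossings exists, and this one achieves 7:
1. Porter goes to the warehouse floor with the bard and the dwarf.  [the loading dock: the cleric, the elf, the goblin, the troll | the warehouse floor: the bard, the dwarf]
2. Porter goes back to the loading dock alone.  [the loading dock: the cleric, the elf, the goblin, the troll | the warehouse floor: the bard, the dwarf]
3. Porter goes to the warehouse floor with the cleric and the elf.  [the loading dock: the goblin, the troll | the warehouse floor: the bard, the cleric, the dwarf, the elf]
4. Porter goes back to the loading dock with the bard and the dwarf.  [the loading dock: the bard, the dwarf, the goblin, the troll | the warehouse floor: the cleric, the elf]
5. Porter goes to the warehouse floor with the goblin and the troll.  [the loading dock: the bard, the dwarf | the warehouse floor: the cleric, the elf, the goblin, the troll]
6. Porter goes back to the loading dock alone.  [the loading dock: the bard, the dwarf | the warehouse floor: the cleric, the elf, the goblin, the troll]
7. Porter goes to the warehouse floor with the bard and the dwarf.  [the loading dock: — | the warehouse floor: the bard, the cleric, the dwarf, the elf, the goblin, the troll]

7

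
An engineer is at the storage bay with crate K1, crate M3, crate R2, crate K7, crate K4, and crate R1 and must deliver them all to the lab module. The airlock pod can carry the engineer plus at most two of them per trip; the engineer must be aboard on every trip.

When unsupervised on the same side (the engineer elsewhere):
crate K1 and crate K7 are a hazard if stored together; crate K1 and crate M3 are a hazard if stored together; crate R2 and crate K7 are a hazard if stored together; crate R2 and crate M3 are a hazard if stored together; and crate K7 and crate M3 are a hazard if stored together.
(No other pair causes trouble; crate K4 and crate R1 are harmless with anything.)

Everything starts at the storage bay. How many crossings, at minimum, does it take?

9

Counting alone: the engineer can take at most 2 across per trip to the lab module, so moving all 6 needs at least 3 loaded trips out, with a return between consecutive ones — at least 5 crossings.
The safety rule pushes this higher. Following every safe sequence of crossings, the most of the 6 that can be at the lab module as the airlock pod arrives there on crossings 5, 7 is 4, 5 respectively — never all 6.
So no plan with fewer than 9 crossings exists, and this one achieves 9:
1. Engineer goes to the lab module with crate K7 and crate M3.  [the storage bay: crate K1, crate K4, crate R1, crate R2 | the lab module: crate K7, crate M3]
2. Engineer goes back to the storage bay with crate M3.  [the storage bay: crate K1, crate K4, crate M3, crate R1, crate R2 | the lab module: crate K7]
3. Engineer goes to the lab module with crate K1 and crate R2.  [the storage bay: crate K4, crate M3, crate R1 | the lab module: crate K1, crate K7, crate R2]
4. Engineer goes back to the storage bay with crate K7.  [the storage bay: crate K4, crate K7, crate M3, crate R1 | the lab module: crate K1, crate R2]
5. Engineer goes to the lab module with crate K4 and crate M3.  [the storage bay: crate K7, crate R1 | the lab module: crate K1, crate K4, crate M3, crate R2]
6. Engineer goes back to the storage bay with crate M3.  [the storage bay: crate K7, crate M3, crate R1 | the lab module: crate K1, crate K4, crate R2]
7. Engineer goes to the lab module with crate M3 and crate R1.  [the storage bay: crate K7 | the lab module: crate K1, crate K4, crate M3, crate R1, crate R2]
8. Engineer goes back to the storage bay with crate M3.  [the storage bay: crate K7, crate M3 | the lab module: crate K1, crate K4, crate R1, crate R2]
9. Engineer goes to the lab module with crate K7 and crate M3.  [the storage bay: — | the lab module: crate K1, crate K4, crate K7, crate M3, crate R1, crate R2]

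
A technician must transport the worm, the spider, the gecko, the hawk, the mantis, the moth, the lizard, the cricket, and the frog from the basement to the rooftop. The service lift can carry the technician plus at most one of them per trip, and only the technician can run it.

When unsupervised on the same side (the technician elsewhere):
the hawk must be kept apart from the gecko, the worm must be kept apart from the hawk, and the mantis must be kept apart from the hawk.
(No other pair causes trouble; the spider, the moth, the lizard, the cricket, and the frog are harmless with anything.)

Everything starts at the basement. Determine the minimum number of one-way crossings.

impossible

Following every safe sequence of crossings from the start, the most of the 9 that can be at the rooftop as the service lift arrives there on crossings 1, 3, 5, 7, 9, 11, 13 is 1, 2, 3, 4, 5, 6, 7 respectively; the best ever achieved is 7 of 9.
From crossing 15 on, no configuration arises that was not already reachable earlier: only 288 distinct safe configurations (who is on which side, and where the service lift is) can ever be reached, none of them has everyone across, and every continuation just revisits them. So no valid plan exists.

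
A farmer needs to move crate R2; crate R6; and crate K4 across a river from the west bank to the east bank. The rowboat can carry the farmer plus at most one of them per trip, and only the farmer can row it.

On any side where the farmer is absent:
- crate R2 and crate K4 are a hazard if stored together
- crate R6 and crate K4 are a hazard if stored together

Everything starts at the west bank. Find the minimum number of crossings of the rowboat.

Counting alone: the farmer can take at most 1 across per trip to the east bank, so moving all 3 needs at least 3 loaded trips out, with a return between consecutive ones — at least 5 crossings.
The safety rule pushes this higher. Following every safe sequence of crossings, the most of the 3 that can be at the east bank as the rowboat arrives there on crossing 5 is 2 — never all 3.
So no plan with fewer than 7 crossings exists, and this one achieves 7:
1. Farmer goes to the east bank with crate K4.
2. Farmer goes back to the west bank alone.
3. Farmer goes to the east bank with crate R2.
4. Farmer goes back to the west bank with crate K4.
5. Farmer goes to the east bank with crate R6.
6. Farmer goes back to the west bank alone.
7. Farmer goes to the east bank with crate K4.

7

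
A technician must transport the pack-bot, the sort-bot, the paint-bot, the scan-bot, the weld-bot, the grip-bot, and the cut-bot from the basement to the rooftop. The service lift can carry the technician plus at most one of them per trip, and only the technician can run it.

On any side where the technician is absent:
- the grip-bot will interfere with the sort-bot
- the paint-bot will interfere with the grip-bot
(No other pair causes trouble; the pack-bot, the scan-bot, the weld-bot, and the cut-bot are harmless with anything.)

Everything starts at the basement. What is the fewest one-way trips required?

Counting alone: the technician can take at most 1 across per trip to the rooftop, so moving all 7 needs at least 7 loaded trips out, with a return between consecutive ones — at least 13 crossings.
The safety rule pushes this higher. Following every safe sequence of crossings, the most of the 7 that can be at the rooftop as the service lift arrives there on crossing 13 is 6 — never all 7.
So no plan with fewer than 15 crossings exists, and this one achieves 15:
1. Technician goes to the rooftop with the grip-bot.  [the basement: the cut-bot, the pack-bot, the paint-bot, the scan-bot, the sort-bot, the weld-bot | the rooftop: the grip-bot]
2. Technician goes back to the basement alone.  [the basement: the cut-bot, the pack-bot, the paint-bot, the scan-bot, the sort-bot, the weld-bot | the rooftop: the grip-bot]
3. Technician goes to the rooftop with the pack-bot.  [the basement: the cut-bot, the paint-bot, the scan-bot, the sort-bot, the weld-bot | the rooftop: the grip-bot, the pack-bot]
4. Technician goes back to the basement alone.  [the basement: the cut-bot, the paint-bot, the scan-bot, the sort-bot, the weld-bot | the rooftop: the grip-bot, the pack-bot]
5. Technician goes to the rooftop with the sort-bot.  [the basement: the cut-bot, the paint-bot, the scan-bot, the weld-bot | the rooftop: the grip-bot, the pack-bot, the sort-bot]
6. Technician goes back to the basement with the grip-bot.  [the basement: the cut-bot, the grip-bot, the paint-bot, the scan-bot, the weld-bot | the rooftop: the pack-bot, the sort-bot]
7. Technician goes to the rooftop with the paint-bot.  [the basement: the cut-bot, the grip-bot, the scan-bot, the weld-bot | the rooftop: the pack-bot, the paint-bot, the sort-bot]
8. Technician goes back to the basement alone.  [the basement: the cut-bot, the grip-bot, the scan-bot, the weld-bot | the rooftop: the pack-bot, the paint-bot, the sort-bot]
9. Technician goes to the rooftop with the scan-bot.  [the basement: the cut-bot, the grip-bot, the weld-bot | the rooftop: the pack-bot, the paint-bot, the scan-bot, the sort-bot]
10. Technician goes back to the basement alone.  [the basement: the cut-bot, the grip-bot, the weld-bot | the rooftop: the pack-bot, the paint-bot, the scan-bot, the sort-bot]
11. Technician goes to the rooftop with the weld-bot.  [the basement: the cut-bot, the grip-bot | the rooftop: the pack-bot, the paint-bot, the scan-bot, the sort-bot, the weld-bot]
12. Technician goes back to the basement alone.  [the basement: the cut-bot, the grip-bot | the rooftop: the pack-bot, the paint-bot, the scan-bot, the sort-bot, the weld-bot]
13. Technician goes to the rooftop with the cut-bot.  [the basement: the grip-bot | the rooftop: the cut-bot, the pack-bot, the paint-bot, the scan-bot, the sort-bot, the weld-bot]
14. Technician goes back to the basement alone.  [the basement: the grip-bot | the rooftop: the cut-bot, the pack-bot, the paint-bot, the scan-bot, the sort-bot, the weld-bot]
15. Technician goes to the rooftop with the grip-bot.  [the basement: — | the rooftop: the cut-bot, the grip-bot, the pack-bot, the paint-bot, the scan-bot, the sort-bot, the weld-bot]

15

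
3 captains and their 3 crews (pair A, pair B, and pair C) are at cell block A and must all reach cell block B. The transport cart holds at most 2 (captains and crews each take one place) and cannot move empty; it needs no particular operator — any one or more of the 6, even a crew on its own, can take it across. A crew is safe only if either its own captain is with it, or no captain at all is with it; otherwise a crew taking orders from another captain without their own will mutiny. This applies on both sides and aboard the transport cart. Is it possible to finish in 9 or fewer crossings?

Counting alone: each trip to cell block B takes at most 2 across and each return brings at least 1 back, so after t trips out (and t−1 returns) at most 2t − (t−1) of the 6 are across; that first reaches 6 at t = 5, so at least 9 crossings are needed.
The safety rule pushes this higher. Following every safe sequence of crossings, the most of the 6 that can be at cell block B as the transport cart arrives there on crossing 9 is 5 — never all 6.
So the move cannot be finished within 9 crossings. (The shortest complete plan takes 11:)
1. captain A and crew A cross → cell block B.
2. captain A crosses ← cell block A.
3. crew B and crew C cross → cell block B.
4. crew A crosses ← cell block A.
5. captain B and captain C cross → cell block B.
6. captain B and crew B cross ← cell block A.
7. captain A and captain B cross → cell block B.
8. crew C crosses ← cell block A.
9. crew A and crew B cross → cell block B.
10. captain C crosses ← cell block A.
11. captain C and crew C cross → cell block B.

No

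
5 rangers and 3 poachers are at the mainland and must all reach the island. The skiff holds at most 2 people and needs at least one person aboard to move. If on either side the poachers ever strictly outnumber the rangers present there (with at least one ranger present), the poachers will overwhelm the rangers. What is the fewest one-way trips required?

Counting alone: each trip to the island takes at most 2 across and each return brings at least 1 back, so after t trips out (and t−1 returns) at most 2t − (t−1) of the 8 are across; that first reaches 8 at t = 7, so at least 13 crossings are needed.
The plan below uses exactly 13 crossings, so it is optimal:
1. 2 poachers → the island.  (the mainland: 5R 1P; the island: 0R 2P)
2. 1 poacher ← the mainland.  (the mainland: 5R 2P; the island: 0R 1P)
3. 2 poachers → the island.  (the mainland: 5R 0P; the island: 0R 3P)
4. 1 poacher ← the mainland.  (the mainland: 5R 1P; the island: 0R 2P)
5. 2 rangers → the island.  (the mainland: 3R 1P; the island: 2R 2P)
6. 1 poacher ← the mainland.  (the mainland: 3R 2P; the island: 2R 1P)
7. 1 ranger and 1 poacher → the island.  (the mainland: 2R 1P; the island: 3R 2P)
8. 1 poacher ← the mainland.  (the mainland: 2R 2P; the island: 3R 1P)
9. 2 poachers → the island.  (the mainland: 2R 0P; the island: 3R 3P)
10. 1 poacher ← the mainland.  (the mainland: 2R 1P; the island: 3R 2P)
11. 1 ranger and 1 poacher → the island.  (the mainland: 1R 0P; the island: 4R 3P)
12. 1 poacher ← the mainland.  (the mainland: 1R 1P; the island: 4R 2P)
13. 1 ranger and 1 poacher → the island.  (the mainland: 0R 0P; the island: 5R 3P)

13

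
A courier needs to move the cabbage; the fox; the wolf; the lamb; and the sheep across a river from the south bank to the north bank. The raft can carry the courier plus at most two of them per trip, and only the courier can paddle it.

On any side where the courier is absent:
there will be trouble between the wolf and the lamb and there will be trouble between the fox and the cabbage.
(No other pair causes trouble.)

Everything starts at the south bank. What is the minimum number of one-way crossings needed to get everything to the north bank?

5

Counting alone: the courier can take at most 2 across per trip to the north bank, so moving all 5 needs at least 3 loaded trips out, with a return between consecutive ones — at least 5 crossings.
The plan below uses exactly 5 crossings, so it is optimal:
1. Courier goes to the north bank with the cabbage and the wolf.  [the south bank: the fox, the lamb, the sheep | the north bank: the cabbage, the wolf]
2. Courier goes back to the south bank alone.  [the south bank: the fox, the lamb, the sheep | the north bank: the cabbage, the wolf]
3. Courier goes to the north bank with the sheep.  [the south bank: the fox, the lamb | the north bank: the cabbage, the sheep, the wolf]
4. Courier goes back to the south bank alone.  [the south bank: the fox, the lamb | the north bank: the cabbage, the sheep, the wolf]
5. Courier goes to the north bank with the fox and the lamb.  [the south bank: — | the north bank: the cabbage, the fox, the lamb, the sheep, the wolf]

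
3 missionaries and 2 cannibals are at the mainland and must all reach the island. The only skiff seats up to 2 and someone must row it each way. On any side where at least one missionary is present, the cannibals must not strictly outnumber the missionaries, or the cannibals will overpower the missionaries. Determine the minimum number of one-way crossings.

7

Counting alone: each trip to the island takes at most 2 across and each return brings at least 1 back, so after t trips out (and t−1 returns) at most 2t − (t−1) of the 5 are across; that first reaches 5 at t = 4, so at least 7 crossings are needed.
The plan below uses exactly 7 crossings, so it is optimal:
1. 2 cannibals → the island.  (the mainland: 3M 0C; the island: 0M 2C)
2. 1 cannibal ← the mainland.  (the mainland: 3M 1C; the island: 0M 1C)
3. 2 missionaries → the island.  (the mainland: 1M 1C; the island: 2M 1C)
4. 1 missionary ← the mainland.  (the mainland: 2M 1C; the island: 1M 1C)
5. 1 missionary and 1 cannibal → the island.  (the mainland: 1M 0C; the island: 2M 2C)
6. 1 cannibal ← the mainland.  (the mainland: 1M 1C; the island: 2M 1C)
7. 1 missionary and 1 cannibal → the island.  (the mainland: 0M 0C; the island: 3M 2C)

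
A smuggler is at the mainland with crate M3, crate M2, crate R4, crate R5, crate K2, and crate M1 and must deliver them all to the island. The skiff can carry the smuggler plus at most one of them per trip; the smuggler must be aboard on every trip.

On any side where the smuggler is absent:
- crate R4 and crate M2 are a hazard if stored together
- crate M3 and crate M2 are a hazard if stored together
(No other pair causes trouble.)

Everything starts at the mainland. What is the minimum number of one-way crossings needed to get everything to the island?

Counting alone: the smuggler can take at most 1 across per trip to the island, so moving all 6 needs at least 6 loaded trips out, with a return between consecutive ones — at least 11 crossings.
The safety rule pushes this higher. Following every safe sequence of crossings, the most of the 6 that can be at the island as the skiff arrives there on crossing 11 is 5 — never all 6.
So no plan with fewer than 13 crossings exists, and this one achieves 13:
1. Smuggler goes to the island with crate M2.
2. Smuggler goes back to the mainland alone.
3. Smuggler goes to the island with crate M3.
4. Smuggler goes back to the mainland with crate M2.
5. Smuggler goes to the island with crate R4.
6. Smuggler goes back to the mainland alone.
7. Smuggler goes to the island with crate R5.
8. Smuggler goes back to the mainland alone.
9. Smuggler goes to the island with crate K2.
10. Smuggler goes back to the mainland alone.
11. Smuggler goes to the island with crate M1.
12. Smuggler goes back to the mainland alone.
13. Smuggler goes to the island with crate M2.

13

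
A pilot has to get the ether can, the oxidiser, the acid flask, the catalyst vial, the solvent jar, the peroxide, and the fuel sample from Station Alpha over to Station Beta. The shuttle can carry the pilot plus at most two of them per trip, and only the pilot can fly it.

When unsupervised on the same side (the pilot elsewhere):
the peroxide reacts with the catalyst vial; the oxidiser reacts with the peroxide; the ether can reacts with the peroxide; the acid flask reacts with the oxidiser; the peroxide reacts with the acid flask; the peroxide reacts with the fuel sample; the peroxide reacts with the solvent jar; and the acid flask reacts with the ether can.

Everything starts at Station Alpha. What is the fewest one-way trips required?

11

Counting alone: the pilot can take at most 2 across per trip to Station Beta, so moving all 7 needs at least 4 loaded trips out, with a return between consecutive ones — at least 7 crossings.
The safety rule pushes this higher. Following every safe sequence of crossings, the most of the 7 that can be at Station Beta as the shuttle arrives there on crossings 7, 9 is 5, 6 respectively — never all 7.
So no plan with fewer than 11 crossings exists, and this one achieves 11:
1. Pilot goes to Station Beta with the acid flask and the peroxide.  [Station Alpha: the catalyst vial, the ether can, the fuel sample, the oxidiser, the solvent jar | Station Beta: the acid flask, the peroxide]
2. Pilot goes back to Station Alpha with the acid flask.  [Station Alpha: the acid flask, the catalyst vial, the ether can, the fuel sample, the oxidiser, the solvent jar | Station Beta: the peroxide]
3. Pilot goes to Station Beta with the ether can and the oxidiser.  [Station Alpha: the acid flask, the catalyst vial, the fuel sample, the solvent jar | Station Beta: the ether can, the oxidiser, the peroxide]
4. Pilot goes back to Station Alpha with the peroxide.  [Station Alpha: the acid flask, the catalyst vial, the fuel sample, the peroxide, the solvent jar | Station Beta: the ether can, the oxidiser]
5. Pilot goes to Station Beta with the catalyst vial and the peroxide.  [Station Alpha: the acid flask, the fuel sample, the solvent jar | Station Beta: the catalyst vial, the ether can, the oxidiser, the peroxide]
6. Pilot goes back to Station Alpha with the peroxide.  [Station Alpha: the acid flask, the fuel sample, the peroxide, the solvent jar | Station Beta: the catalyst vial, the ether can, the oxidiser]
7. Pilot goes to Station Beta with the peroxide and the solvent jar.  [Station Alpha: the acid flask, the fuel sample | Station Beta: the catalyst vial, the ether can, the oxidiser, the peroxide, the solvent jar]
8. Pilot goes back to Station Alpha with the peroxide.  [Station Alpha: the acid flask, the fuel sample, the peroxide | Station Beta: the catalyst vial, the ether can, the oxidiser, the solvent jar]
9. Pilot goes to Station Beta with the acid flask and the fuel sample.  [Station Alpha: the peroxide | Station Beta: the acid flask, the catalyst vial, the ether can, the fuel sample, the oxidiser, the solvent jar]
10. Pilot goes back to Station Alpha with the acid flask.  [Station Alpha: the acid flask, the peroxide | Station Beta: the catalyst vial, the ether can, the fuel sample, the oxidiser, the solvent jar]
11. Pilot goes to Station Beta with the acid flask and the peroxide.  [Station Alpha: — | Station Beta: the acid flask, the catalyst vial, the ether can, the fuel sample, the oxidiser, the peroxide, the solvent jar]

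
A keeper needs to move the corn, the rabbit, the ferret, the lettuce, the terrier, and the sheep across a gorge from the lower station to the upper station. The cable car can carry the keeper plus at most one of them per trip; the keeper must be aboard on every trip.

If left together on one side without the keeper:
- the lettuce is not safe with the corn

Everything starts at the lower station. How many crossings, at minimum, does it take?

Counting alone: the keeper can take at most 1 across per trip to the upper station, so moving all 6 needs at least 6 loaded trips out, with a return between consecutive ones — at least 11 crossings.
The plan below uses exactly 11 crossings, so it is optimal:
1. Keeper goes to the upper station with the corn.  [the lower station: the ferret, the lettuce, the rabbit, the sheep, the terrier | the upper station: the corn]
2. Keeper goes back to the lower station alone.  [the lower station: the ferret, the lettuce, the rabbit, the sheep, the terrier | the upper station: the corn]
3. Keeper goes to the upper station with the rabbit.  [the lower station: the ferret, the lettuce, the sheep, the terrier | the upper station: the corn, the rabbit]
4. Keeper goes back to the lower station alone.  [the lower station: the ferret, the lettuce, the sheep, the terrier | the upper station: the corn, the rabbit]
5. Keeper goes to the upper station with the ferret.  [the lower station: the lettuce, the sheep, the terrier | the upper station: the corn, the ferret, the rabbit]
6. Keeper goes back to the lower station alone.  [the lower station: the lettuce, the sheep, the terrier | the upper station: the corn, the ferret, the rabbit]
7. Keeper goes to the upper station with the terrier.  [the lower station: the lettuce, the sheep | the upper station: the corn, the ferret, the rabbit, the terrier]
8. Keeper goes back to the lower station alone.  [the lower station: the lettuce, the sheep | the upper station: the corn, the ferret, the rabbit, the terrier]
9. Keeper goes to the upper station with the sheep.  [the lower station: the lettuce | the upper station: the corn, the ferret, the rabbit, the sheep, the terrier]
10. Keeper goes back to the lower station alone.  [the lower station: the lettuce | the upper station: the corn, the ferret, the rabbit, the sheep, the terrier]
11. Keeper goes to the upper station with the lettuce.  [the lower station: — | the upper station: the corn, the ferret, the lettuce, the rabbit, the sheep, the terrier]

11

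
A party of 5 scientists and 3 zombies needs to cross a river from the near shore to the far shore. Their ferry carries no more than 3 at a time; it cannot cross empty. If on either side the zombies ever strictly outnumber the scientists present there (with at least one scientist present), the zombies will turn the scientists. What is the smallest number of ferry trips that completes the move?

7

Counting alone: each trip to the far shore takes at most 3 across and each return brings at least 1 back, so after t trips out (and t−1 returns) at most 3t − (t−1) of the 8 are across; that first reaches 8 at t = 4, so at least 7 crossings are needed.
The plan below uses exactly 7 crossings, so it is optimal:
1. 2 zombies → the far shore.  (the near shore: 5S 1Z; the far shore: 0S 2Z)
2. 1 zombie ← the near shore.  (the near shore: 5S 2Z; the far shore: 0S 1Z)
3. 2 scientists and 1 zombie → the far shore.  (the near shore: 3S 1Z; the far shore: 2S 2Z)
4. 1 zombie ← the near shore.  (the near shore: 3S 2Z; the far shore: 2S 1Z)
5. 1 scientist and 2 zombies → the far shore.  (the near shore: 2S 0Z; the far shore: 3S 3Z)
6. 1 zombie ← the near shore.  (the near shore: 2S 1Z; the far shore: 3S 2Z)
7. 2 scientists and 1 zombie → the far shore.  (the near shore: 0S 0Z; the far shore: 5S 3Z)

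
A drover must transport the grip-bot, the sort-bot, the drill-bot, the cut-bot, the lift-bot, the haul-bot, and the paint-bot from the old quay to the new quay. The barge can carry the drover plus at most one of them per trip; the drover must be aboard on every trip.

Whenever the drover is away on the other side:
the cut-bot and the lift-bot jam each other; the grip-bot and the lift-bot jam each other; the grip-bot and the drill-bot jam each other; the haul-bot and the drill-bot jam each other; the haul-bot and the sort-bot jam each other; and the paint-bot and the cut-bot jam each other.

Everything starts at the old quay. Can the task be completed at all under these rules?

Whatever the first load, the items left behind include a forbidden pair without the drover. No opening move is safe, so no plan exists.

No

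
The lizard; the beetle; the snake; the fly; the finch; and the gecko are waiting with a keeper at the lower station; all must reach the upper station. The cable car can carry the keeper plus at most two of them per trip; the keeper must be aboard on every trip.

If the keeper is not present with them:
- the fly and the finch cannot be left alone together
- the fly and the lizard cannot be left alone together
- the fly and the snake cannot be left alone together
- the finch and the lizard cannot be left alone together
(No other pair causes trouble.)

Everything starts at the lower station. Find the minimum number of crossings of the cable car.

Counting alone: the keeper can take at most 2 across per trip to the upper station, so moving all 6 needs at least 3 loaded trips out, with a return between consecutive ones — at least 5 crossings.
The safety rule pushes this higher. Following every safe sequence of crossings, the most of the 6 that can be at the upper station as the cable car arrives there on crossings 5, 7 is 4, 5 respectively — never all 6.
So no plan with fewer than 9 crossings exists, and this one achieves 9:
1. Keeper goes to the upper station with the fly and the lizard.
2. Keeper goes back to the lower station with the lizard.
3. Keeper goes to the upper station with the beetle and the lizard.
4. Keeper goes back to the lower station with the lizard.
5. Keeper goes to the upper station with the lizard and the snake.
6. Keeper goes back to the lower station with the fly.
7. Keeper goes to the upper station with the fly and the gecko.
8. Keeper goes back to the lower station with the fly.
9. Keeper goes to the upper station with the finch and the fly.

9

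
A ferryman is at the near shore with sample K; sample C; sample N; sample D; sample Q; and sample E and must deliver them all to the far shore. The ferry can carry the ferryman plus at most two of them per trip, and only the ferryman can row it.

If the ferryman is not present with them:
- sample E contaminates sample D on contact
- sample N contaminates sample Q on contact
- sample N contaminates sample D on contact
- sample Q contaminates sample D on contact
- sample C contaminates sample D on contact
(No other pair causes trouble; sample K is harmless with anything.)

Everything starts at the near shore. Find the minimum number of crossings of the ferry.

Counting alone: the ferryman can take at most 2 across per trip to the far shore, so moving all 6 needs at least 3 loaded trips out, with a return between consecutive ones — at least 5 crossings.
The safety rule pushes this higher. Following every safe sequence of crossings, the most of the 6 that can be at the far shore as the ferry arrives there on crossings 5, 7 is 4, 5 respectively — never all 6.
So no plan with fewer than 9 crossings exists, and this one achieves 9:
1. Ferryman goes to the far shore with sample D and sample N.
2. Ferryman goes back to the near shore with sample N.
3. Ferryman goes to the far shore with sample K and sample N.
4. Ferryman goes back to the near shore with sample N.
5. Ferryman goes to the far shore with sample C and sample N.
6. Ferryman goes back to the near shore with sample D.
7. Ferryman goes to the far shore with sample D and sample E.
8. Ferryman goes back to the near shore with sample D.
9. Ferryman goes to the far shore with sample D and sample Q.

9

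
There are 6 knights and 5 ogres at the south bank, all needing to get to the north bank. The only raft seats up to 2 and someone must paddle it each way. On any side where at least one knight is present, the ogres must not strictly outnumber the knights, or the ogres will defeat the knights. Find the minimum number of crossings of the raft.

Counting alone: each trip to the north bank takes at most 2 across and each return brings at least 1 back, so after t trips out (and t−1 returns) at most 2t − (t−1) of the 11 are across; that first reaches 11 at t = 10, so at least 19 crossings are needed.
The plan below uses exactly 19 crossings, so it is optimal:
1. 2 ogres → the north bank.  (the south bank: 6K 3O; the north bank: 0K 2O)
2. 1 ogre ← the south bank.  (the south bank: 6K 4O; the north bank: 0K 1O)
3. 2 ogres → the north bank.  (the south bank: 6K 2O; the north bank: 0K 3O)
4. 1 ogre ← the south bank.  (the south bank: 6K 3O; the north bank: 0K 2O)
5. 2 knights → the north bank.  (the south bank: 4K 3O; the north bank: 2K 2O)
6. 1 ogre ← the south bank.  (the south bank: 4K 4O; the north bank: 2K 1O)
7. 1 knight and 1 ogre → the north bank.  (the south bank: 3K 3O; the north bank: 3K 2O)
8. 1 knight ← the south bank.  (the south bank: 4K 3O; the north bank: 2K 2O)
9. 1 knight and 1 ogre → the north bank.  (the south bank: 3K 2O; the north bank: 3K 3O)
10. 1 ogre ← the south bank.  (the south bank: 3K 3O; the north bank: 3K 2O)
11. 1 knight and 1 ogre → the north bank.  (the south bank: 2K 2O; the north bank: 4K 3O)
12. 1 knight ← the south bank.  (the south bank: 3K 2O; the north bank: 3K 3O)
13. 1 knight and 1 ogre → the north bank.  (the south bank: 2K 1O; the north bank: 4K 4O)
14. 1 ogre ← the south bank.  (the south bank: 2K 2O; the north bank: 4K 3O)
15. 1 knight and 1 ogre → the north bank.  (the south bank: 1K 1O; the north bank: 5K 4O)
16. 1 knight ← the south bank.  (the south bank: 2K 1O; the north bank: 4K 4O)
17. 1 knight and 1 ogre → the north bank.  (the south bank: 1K 0O; the north bank: 5K 5O)
18. 1 ogre ← the south bank.  (the south bank: 1K 1O; the north bank: 5K 4O)
19. 1 knight and 1 ogre → the north bank.  (the south bank: 0K 0O; the north bank: 6K 5O)

19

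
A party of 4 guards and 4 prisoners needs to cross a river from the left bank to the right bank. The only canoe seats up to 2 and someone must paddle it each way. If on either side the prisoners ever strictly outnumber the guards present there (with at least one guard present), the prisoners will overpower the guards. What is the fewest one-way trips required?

impossible

Following every safe sequence of crossings from the start, the most of the 8 that can be at the right bank as the canoe arrives there on crossings 1, 3, 5 is 2, 3, 4 respectively; the best ever achieved is 4 of 8.
From crossing 7 on, no configuration arises that was not already reachable earlier: only 11 distinct safe configurations (who is on which side, and where the canoe is) can ever be reached, none of them has everyone across, and every continuation just revisits them. They are: 0 guards + 0 prisoners across (canoe back at the start); 0 guards + 1 prisoner across (canoe there); 0 guards + 1 prisoner across (canoe back at the start); 0 guards + 2 prisoners across (canoe there); 0 guards + 2 prisoners across (canoe back at the start); 0 guards + 3 prisoners across (canoe there); 0 guards + 3 prisoners across (canoe back at the start); 0 guards + 4 prisoners across (canoe there); 1 guard + 1 prisoner across (canoe there); 1 guard + 1 prisoner across (canoe back at the start); 2 guards + 2 prisoners across (canoe there). So no valid plan exists.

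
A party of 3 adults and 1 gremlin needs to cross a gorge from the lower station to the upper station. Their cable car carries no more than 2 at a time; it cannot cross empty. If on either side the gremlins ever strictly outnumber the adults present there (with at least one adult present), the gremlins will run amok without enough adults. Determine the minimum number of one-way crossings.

Counting alone: each trip to the upper station takes at most 2 across and each return brings at least 1 back, so after t trips out (and t−1 returns) at most 2t − (t−1) of the 4 are across; that first reaches 4 at t = 3, so at least 5 crossings are needed.
The plan below uses exactly 5 crossings, so it is optimal:
1. 1 adult and 1 gremlin → the upper station.  (the lower station: 2A 0G; the upper station: 1A 1G)
2. 1 gremlin ← the lower station.  (the lower station: 2A 1G; the upper station: 1A 0G)
3. 1 adult and 1 gremlin → the upper station.  (the lower station: 1A 0G; the upper station: 2A 1G)
4. 1 gremlin ← the lower station.  (the lower station: 1A 1G; the upper station: 2A 0G)
5. 1 adult and 1 gremlin → the upper station.  (the lower station: 0A 0G; the upper station: 3A 1G)

5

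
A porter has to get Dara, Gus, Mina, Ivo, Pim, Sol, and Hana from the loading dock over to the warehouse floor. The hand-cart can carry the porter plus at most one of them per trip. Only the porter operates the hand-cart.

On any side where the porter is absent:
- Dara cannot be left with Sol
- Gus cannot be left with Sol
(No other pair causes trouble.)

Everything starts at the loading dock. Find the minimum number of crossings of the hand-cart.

Counting alone: the porter can take at most 1 across per trip to the warehouse floor, so moving all 7 needs at least 7 loaded trips out, with a return between consecutive ones — at least 13 crossings.
The safety rule pushes this higher. Following every safe sequence of crossings, the most of the 7 that can be at the warehouse floor as the hand-cart arrives there on crossing 13 is 6 — never all 7.
So no plan with fewer than 15 crossings exists, and this one achieves 15:
1. Porter goes to the warehouse floor with Sol.  [the loading dock: Dara, Gus, Hana, Ivo, Mina, Pim | the warehouse floor: Sol]
2. Porter goes back to the loading dock alone.  [the loading dock: Dara, Gus, Hana, Ivo, Mina, Pim | the warehouse floor: Sol]
3. Porter goes to the warehouse floor with Dara.  [the loading dock: Gus, Hana, Ivo, Mina, Pim | the warehouse floor: Dara, Sol]
4. Porter goes back to the loading dock with Sol.  [the loading dock: Gus, Hana, Ivo, Mina, Pim, Sol | the warehouse floor: Dara]
5. Porter goes to the warehouse floor with Gus.  [the loading dock: Hana, Ivo, Mina, Pim, Sol | the warehouse floor: Dara, Gus]
6. Porter goes back to the loading dock alone.  [the loading dock: Hana, Ivo, Mina, Pim, Sol | the warehouse floor: Dara, Gus]
7. Porter goes to the warehouse floor with Mina.  [the loading dock: Hana, Ivo, Pim, Sol | the warehouse floor: Dara, Gus, Mina]
8. Porter goes back to the loading dock alone.  [the loading dock: Hana, Ivo, Pim, Sol | the warehouse floor: Dara, Gus, Mina]
9. Porter goes to the warehouse floor with Ivo.  [the loading dock: Hana, Pim, Sol | the warehouse floor: Dara, Gus, Ivo, Mina]
10. Porter goes back to the loading dock alone.  [the loading dock: Hana, Pim, Sol | the warehouse floor: Dara, Gus, Ivo, Mina]
11. Porter goes to the warehouse floor with Pim.  [the loading dock: Hana, Sol | the warehouse floor: Dara, Gus, Ivo, Mina, Pim]
12. Porter goes back to the loading dock alone.  [the loading dock: Hana, Sol | the warehouse floor: Dara, Gus, Ivo, Mina, Pim]
13. Porter goes to the warehouse floor with Hana.  [the loading dock: Sol | the warehouse floor: Dara, Gus, Hana, Ivo, Mina, Pim]
14. Porter goes back to the loading dock alone.  [the loading dock: Sol | the warehouse floor: Dara, Gus, Hana, Ivo, Mina, Pim]
15. Porter goes to the warehouse floor with Sol.  [the loading dock: — | the warehouse floor: Dara, Gus, Hana, Ivo, Mina, Pim, Sol]

15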